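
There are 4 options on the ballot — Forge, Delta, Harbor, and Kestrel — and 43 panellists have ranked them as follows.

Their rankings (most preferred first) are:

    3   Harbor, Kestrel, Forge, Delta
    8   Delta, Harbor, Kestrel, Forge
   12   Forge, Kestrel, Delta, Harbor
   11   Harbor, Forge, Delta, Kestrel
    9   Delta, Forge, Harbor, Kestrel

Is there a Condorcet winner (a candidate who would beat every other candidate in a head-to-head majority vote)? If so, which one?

None — there is no Condorcet winner

Head-to-head results (43 voters total):
Forge vs Delta: Forge wins 26–17.
Forge vs Harbor: Harbor wins 22–21.
Forge vs Kestrel: Forge wins 32–11.
Delta vs Harbor: Delta wins 29–14.
Delta vs Kestrel: Delta wins 28–15.
Harbor vs Kestrel: Harbor wins 31–12.
No candidate beats all others: Forge beats Delta beats Harbor beats Forge, a majority cycle.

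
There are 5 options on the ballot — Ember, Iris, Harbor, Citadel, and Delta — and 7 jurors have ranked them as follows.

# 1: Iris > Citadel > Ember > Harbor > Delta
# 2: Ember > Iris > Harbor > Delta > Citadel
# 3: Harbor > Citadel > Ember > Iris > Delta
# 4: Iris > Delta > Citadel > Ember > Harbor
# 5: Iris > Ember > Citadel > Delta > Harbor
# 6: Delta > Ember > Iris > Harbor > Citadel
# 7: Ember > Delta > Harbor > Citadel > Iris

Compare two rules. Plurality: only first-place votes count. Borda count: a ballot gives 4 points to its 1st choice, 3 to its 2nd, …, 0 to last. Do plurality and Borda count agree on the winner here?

No

Plurality first-place counts: Ember 2, Iris 3, Harbor 1, Citadel 0, Delta 1 → Iris.
Borda totals: Ember 19, Iris 18, Harbor 10, Citadel 11, Delta 12 → Ember.
The two rules disagree: plurality picks Iris, Borda picks Ember.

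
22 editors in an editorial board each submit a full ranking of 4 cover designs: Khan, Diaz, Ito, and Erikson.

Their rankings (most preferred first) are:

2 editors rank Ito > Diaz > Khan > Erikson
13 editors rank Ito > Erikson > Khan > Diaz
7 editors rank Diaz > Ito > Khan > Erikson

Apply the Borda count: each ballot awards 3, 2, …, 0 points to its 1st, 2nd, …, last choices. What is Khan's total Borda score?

Borda scores:
  Khan: 2·1 + 13·1 + 7·1 = 22
  Diaz: 2·2 + 13·0 + 7·3 = 25
  Ito: 2·3 + 13·3 + 7·2 = 59
  Erikson: 2·0 + 13·2 + 7·0 = 26

22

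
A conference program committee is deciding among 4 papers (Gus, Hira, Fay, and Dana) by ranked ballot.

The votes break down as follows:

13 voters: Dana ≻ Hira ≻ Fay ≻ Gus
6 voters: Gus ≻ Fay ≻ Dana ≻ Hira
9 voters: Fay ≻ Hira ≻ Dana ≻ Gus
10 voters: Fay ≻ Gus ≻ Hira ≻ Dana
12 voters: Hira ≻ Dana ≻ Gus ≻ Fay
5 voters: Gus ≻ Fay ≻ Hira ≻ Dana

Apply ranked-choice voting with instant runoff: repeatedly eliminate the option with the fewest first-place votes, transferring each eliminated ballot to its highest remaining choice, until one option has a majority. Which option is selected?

Round 1: Fay 19, Dana 13, Hira 12, Gus 11. Gus has the fewest and is eliminated.
Round 2: Fay 30, Dana 13, Hira 12. Fay has a majority.

Fay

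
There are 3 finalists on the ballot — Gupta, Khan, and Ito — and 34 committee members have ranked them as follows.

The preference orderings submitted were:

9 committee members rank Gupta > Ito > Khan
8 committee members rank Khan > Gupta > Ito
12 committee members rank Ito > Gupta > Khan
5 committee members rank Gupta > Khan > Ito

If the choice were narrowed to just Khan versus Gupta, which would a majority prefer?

Gupta

Ballots ranking Khan above Gupta: 8.
Ballots ranking Gupta above Khan: 9+12+5 = 26.
Gupta wins the head-to-head, 26–8.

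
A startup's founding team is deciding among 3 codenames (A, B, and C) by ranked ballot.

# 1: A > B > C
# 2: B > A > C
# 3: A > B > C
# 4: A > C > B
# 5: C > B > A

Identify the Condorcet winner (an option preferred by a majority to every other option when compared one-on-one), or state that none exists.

A

Head-to-head results (5 voters total):
A vs B: A wins 3–2.
A vs C: A wins 4–1.
B vs C: B wins 3–2.
A beats each rival — B (3–2), C (4–1) — so A is the Condorcet winner.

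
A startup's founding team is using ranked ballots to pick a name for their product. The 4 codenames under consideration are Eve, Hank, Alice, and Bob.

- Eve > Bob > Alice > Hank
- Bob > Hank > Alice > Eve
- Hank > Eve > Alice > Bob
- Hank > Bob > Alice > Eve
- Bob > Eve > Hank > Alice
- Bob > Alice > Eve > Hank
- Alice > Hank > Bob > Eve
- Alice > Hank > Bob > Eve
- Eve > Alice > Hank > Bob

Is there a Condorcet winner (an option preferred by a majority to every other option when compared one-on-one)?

Head-to-head results (9 voters total):
Eve vs Hank: Hank wins 5–4.
Eve vs Alice: Alice wins 5–4.
Eve vs Bob: Bob wins 6–3.
Hank vs Alice: Alice wins 5–4.
Hank vs Bob: Hank wins 5–4.
Alice vs Bob: Bob wins 5–4.
No candidate beats all others: Hank beats Bob beats Alice beats Hank, a majority cycle.

No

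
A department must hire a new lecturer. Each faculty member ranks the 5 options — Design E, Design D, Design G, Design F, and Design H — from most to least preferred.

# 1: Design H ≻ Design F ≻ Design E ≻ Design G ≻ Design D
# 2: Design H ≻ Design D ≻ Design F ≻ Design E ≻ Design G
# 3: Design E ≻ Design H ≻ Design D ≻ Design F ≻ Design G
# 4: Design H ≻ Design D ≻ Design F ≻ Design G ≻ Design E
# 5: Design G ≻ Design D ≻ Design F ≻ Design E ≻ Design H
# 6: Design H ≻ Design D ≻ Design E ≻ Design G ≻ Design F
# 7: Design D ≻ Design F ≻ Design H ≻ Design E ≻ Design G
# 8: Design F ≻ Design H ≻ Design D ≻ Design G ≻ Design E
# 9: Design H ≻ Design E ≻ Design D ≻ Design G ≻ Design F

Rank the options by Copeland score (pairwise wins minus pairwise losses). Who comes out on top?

Pairwise results:
  Design E vs Design D: Design D wins 6–3.
  Design E vs Design G: Design E wins 6–3.
  Design E vs Design F: Design F wins 6–3.
  Design E vs Design H: Design H wins 7–2.
  Design D vs Design G: Design D wins 7–2.
  Design D vs Design F: Design D wins 7–2.
  Design D vs Design H: Design H wins 7–2.
  Design G vs Design F: Design F wins 6–3.
  Design G vs Design H: Design H wins 8–1.
  Design F vs Design H: Design H wins 6–3.
Copeland scores (wins − losses):
  Design E: 1 − 3 = -2
  Design D: 3 − 1 = 2
  Design G: 0 − 4 = -4
  Design F: 2 − 2 = 0
  Design H: 4 − 0 = 4
Design H has the best Copeland score.

Design H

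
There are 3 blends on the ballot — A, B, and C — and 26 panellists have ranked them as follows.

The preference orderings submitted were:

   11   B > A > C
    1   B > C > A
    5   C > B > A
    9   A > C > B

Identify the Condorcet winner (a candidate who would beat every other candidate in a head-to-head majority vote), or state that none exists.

Head-to-head results (26 voters total):
A vs B: B wins 17–9.
A vs C: A wins 20–6.
B vs C: C wins 14–12.
No candidate beats all others: A beats C beats B beats A, a majority cycle.

No Condorcet winner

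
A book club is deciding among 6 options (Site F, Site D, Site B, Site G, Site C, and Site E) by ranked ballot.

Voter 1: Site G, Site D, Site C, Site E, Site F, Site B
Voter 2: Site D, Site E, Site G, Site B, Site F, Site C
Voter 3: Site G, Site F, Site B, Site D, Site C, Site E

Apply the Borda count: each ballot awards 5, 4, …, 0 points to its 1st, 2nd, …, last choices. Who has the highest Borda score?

Site G

Borda scores:
  Site F: 1 + 1 + 4 = 6
  Site D: 4 + 5 + 2 = 11
  Site B: 0 + 2 + 3 = 5
  Site G: 5 + 3 + 5 = 13
  Site C: 3 + 0 + 1 = 4
  Site E: 2 + 4 + 0 = 6
Site G has the highest total.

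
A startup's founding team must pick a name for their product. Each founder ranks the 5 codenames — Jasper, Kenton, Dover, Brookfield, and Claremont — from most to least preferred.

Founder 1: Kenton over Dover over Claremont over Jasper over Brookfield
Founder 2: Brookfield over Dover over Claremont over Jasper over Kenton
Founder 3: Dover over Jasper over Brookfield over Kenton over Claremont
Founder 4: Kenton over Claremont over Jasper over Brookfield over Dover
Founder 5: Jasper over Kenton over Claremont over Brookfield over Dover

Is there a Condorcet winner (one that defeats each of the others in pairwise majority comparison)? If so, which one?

None — there is no Condorcet winner

Head-to-head results (5 voters total):
Jasper vs Kenton: Jasper wins 3–2.
Jasper vs Dover: Dover wins 3–2.
Jasper vs Brookfield: Jasper wins 4–1.
Jasper vs Claremont: Claremont wins 3–2.
Kenton vs Dover: Kenton wins 3–2.
Kenton vs Brookfield: Kenton wins 3–2.
Kenton vs Claremont: Kenton wins 4–1.
Dover vs Brookfield: Brookfield wins 3–2.
Dover vs Claremont: Dover wins 3–2.
Brookfield vs Claremont: Claremont wins 3–2.
No candidate beats all others: Jasper beats Kenton beats Dover beats Jasper, a majority cycle.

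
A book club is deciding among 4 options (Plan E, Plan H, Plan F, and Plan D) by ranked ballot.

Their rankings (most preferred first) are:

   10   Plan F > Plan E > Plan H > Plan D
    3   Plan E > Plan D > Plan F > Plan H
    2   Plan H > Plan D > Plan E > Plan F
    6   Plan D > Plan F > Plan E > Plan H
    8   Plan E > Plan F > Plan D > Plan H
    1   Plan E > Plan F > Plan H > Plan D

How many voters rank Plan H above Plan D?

Ballots ranking Plan H above Plan D: 10+2+1 = 13.
Ballots ranking Plan D above Plan H: 3+6+8 = 17.
So 13 of 30 voters prefer Plan H to Plan D.

13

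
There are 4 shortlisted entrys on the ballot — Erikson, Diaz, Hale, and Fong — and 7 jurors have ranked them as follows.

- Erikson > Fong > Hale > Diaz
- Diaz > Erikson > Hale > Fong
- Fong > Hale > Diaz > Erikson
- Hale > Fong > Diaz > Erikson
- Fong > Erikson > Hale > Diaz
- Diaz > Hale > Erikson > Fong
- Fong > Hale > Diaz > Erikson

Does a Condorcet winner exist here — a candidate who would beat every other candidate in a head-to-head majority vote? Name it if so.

Fong

Head-to-head results (7 voters total):
Erikson vs Diaz: Diaz wins 5–2.
Erikson vs Hale: Hale wins 4–3.
Erikson vs Fong: Fong wins 4–3.
Diaz vs Hale: Hale wins 5–2.
Diaz vs Fong: Fong wins 5–2.
Hale vs Fong: Fong wins 4–3.
Fong beats each rival — Erikson (4–3), Diaz (5–2), Hale (4–3) — so Fong is the Condorcet winner.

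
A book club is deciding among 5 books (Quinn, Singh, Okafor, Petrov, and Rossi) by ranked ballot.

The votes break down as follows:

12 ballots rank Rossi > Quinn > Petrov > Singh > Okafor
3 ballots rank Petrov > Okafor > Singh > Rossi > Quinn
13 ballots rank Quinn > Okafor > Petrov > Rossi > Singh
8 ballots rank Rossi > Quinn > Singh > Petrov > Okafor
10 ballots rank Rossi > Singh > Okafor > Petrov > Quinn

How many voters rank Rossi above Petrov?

30

Ballots ranking Rossi above Petrov: 12+8+10 = 30.
Ballots ranking Petrov above Rossi: 3+13 = 16.
So 30 of 46 voters prefer Rossi to Petrov.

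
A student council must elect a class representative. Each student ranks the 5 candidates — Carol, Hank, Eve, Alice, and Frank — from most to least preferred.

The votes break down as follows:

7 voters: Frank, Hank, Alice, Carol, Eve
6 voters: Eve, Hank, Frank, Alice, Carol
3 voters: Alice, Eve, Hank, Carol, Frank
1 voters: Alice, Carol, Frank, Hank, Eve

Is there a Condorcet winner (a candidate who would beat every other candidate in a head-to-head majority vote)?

Head-to-head results (17 voters total):
Carol vs Hank: Hank wins 16–1.
Carol vs Eve: Eve wins 9–8.
Carol vs Alice: Alice wins 17–0.
Carol vs Frank: Frank wins 13–4.
Hank vs Eve: Eve wins 9–8.
Hank vs Alice: Hank wins 13–4.
Hank vs Frank: Hank wins 9–8.
Eve vs Alice: Alice wins 11–6.
Eve vs Frank: Eve wins 9–8.
Alice vs Frank: Frank wins 13–4.
No candidate beats all others: Hank beats Alice beats Eve beats Hank, a majority cycle.

No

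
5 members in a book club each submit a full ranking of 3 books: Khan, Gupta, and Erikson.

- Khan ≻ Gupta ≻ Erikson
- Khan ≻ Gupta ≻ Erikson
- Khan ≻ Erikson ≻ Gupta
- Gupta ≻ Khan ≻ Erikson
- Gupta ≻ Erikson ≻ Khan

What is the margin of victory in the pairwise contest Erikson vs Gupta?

Ballots ranking Erikson above Gupta: 1.
Ballots ranking Gupta above Erikson: 4.
Gupta wins 4–1, a margin of 3.

3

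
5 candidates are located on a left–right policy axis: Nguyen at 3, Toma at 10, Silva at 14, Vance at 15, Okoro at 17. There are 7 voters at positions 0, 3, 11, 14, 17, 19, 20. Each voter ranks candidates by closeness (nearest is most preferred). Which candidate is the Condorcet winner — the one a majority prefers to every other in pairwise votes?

With single-peaked preferences on a line, the Condorcet winner is the candidate closest to the median voter.
The median voter (position 14) is closest to Silva at 14.
Check: Silva vs Vance — voters closer to Silva: 4 of 7.

Silva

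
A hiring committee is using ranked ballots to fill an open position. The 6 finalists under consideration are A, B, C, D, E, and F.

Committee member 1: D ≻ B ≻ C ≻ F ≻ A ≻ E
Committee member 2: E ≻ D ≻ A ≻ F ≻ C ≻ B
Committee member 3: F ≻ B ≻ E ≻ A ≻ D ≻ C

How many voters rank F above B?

Ballots ranking F above B: 2.
Ballots ranking B above F: 1.
So 2 of 3 voters prefer F to B.

2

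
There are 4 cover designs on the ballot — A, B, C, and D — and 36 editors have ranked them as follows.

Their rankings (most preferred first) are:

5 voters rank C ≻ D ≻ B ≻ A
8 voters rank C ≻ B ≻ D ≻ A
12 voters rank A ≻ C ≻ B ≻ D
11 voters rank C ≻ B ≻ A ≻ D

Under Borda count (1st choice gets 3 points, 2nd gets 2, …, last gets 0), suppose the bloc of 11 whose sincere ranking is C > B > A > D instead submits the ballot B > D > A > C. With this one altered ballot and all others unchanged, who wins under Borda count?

Borda totals with the altered ballot: A 47, B 66, C 63, D 40.
The switch changes the winner from C to B.

B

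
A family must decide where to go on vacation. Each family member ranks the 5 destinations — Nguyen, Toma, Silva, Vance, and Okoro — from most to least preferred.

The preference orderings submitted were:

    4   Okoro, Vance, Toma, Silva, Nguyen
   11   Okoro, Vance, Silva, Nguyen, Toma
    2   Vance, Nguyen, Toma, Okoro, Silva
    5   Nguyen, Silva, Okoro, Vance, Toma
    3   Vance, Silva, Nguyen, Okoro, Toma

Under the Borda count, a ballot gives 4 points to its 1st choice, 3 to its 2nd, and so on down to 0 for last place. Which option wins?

Borda scores:
  Nguyen: 4·0 + 11·1 + 2·3 + 5·4 + 3·2 = 43
  Toma: 4·2 + 11·0 + 2·2 + 5·0 + 3·0 = 12
  Silva: 4·1 + 11·2 + 2·0 + 5·3 + 3·3 = 50
  Vance: 4·3 + 11·3 + 2·4 + 5·1 + 3·4 = 70
  Okoro: 4·4 + 11·4 + 2·1 + 5·2 + 3·1 = 75
Okoro has the highest total.

Okoro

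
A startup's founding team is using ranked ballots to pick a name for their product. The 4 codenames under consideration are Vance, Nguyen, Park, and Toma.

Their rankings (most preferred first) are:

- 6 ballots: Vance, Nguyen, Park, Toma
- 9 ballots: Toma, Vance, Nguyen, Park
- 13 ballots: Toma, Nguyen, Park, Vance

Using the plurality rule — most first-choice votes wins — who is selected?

First-place vote totals:
  Vance: 6
  Nguyen: 0
  Park: 0
  Toma: 22
Toma has the most first-place votes.

Toma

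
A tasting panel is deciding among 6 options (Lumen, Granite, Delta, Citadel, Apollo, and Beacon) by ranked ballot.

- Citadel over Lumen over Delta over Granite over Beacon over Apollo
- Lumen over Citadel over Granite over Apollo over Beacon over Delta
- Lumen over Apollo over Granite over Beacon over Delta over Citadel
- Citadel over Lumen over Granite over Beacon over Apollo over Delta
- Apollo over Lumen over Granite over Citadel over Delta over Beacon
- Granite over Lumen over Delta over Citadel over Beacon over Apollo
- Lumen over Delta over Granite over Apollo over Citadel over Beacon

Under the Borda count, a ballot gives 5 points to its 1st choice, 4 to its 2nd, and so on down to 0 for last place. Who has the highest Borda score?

Lumen

Borda scores:
  Lumen: 4 + 5 + 5 + 4 + 4 + 4 + 5 = 31
  Granite: 2 + 3 + 3 + 3 + 3 + 5 + 3 = 22
  Delta: 3 + 0 + 1 + 0 + 1 + 3 + 4 = 12
  Citadel: 5 + 4 + 0 + 5 + 2 + 2 + 1 = 19
  Apollo: 0 + 2 + 4 + 1 + 5 + 0 + 2 = 14
  Beacon: 1 + 1 + 2 + 2 + 0 + 1 + 0 = 7
Lumen has the highest total.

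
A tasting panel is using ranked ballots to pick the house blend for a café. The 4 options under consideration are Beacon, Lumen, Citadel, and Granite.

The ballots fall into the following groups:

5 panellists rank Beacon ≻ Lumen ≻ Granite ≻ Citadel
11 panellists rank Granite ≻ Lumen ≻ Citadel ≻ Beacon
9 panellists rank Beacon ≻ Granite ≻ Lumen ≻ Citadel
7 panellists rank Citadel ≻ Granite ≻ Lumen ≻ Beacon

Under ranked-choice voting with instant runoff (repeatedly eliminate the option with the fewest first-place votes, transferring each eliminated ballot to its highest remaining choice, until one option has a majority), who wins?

Round 1: Beacon 14, Granite 11, Citadel 7, Lumen 0. Lumen has the fewest and is eliminated.
Round 2: Beacon 14, Granite 11, Citadel 7. Citadel has the fewest and is eliminated.
Round 3: Granite 18, Beacon 14. Granite has a majority.

Granite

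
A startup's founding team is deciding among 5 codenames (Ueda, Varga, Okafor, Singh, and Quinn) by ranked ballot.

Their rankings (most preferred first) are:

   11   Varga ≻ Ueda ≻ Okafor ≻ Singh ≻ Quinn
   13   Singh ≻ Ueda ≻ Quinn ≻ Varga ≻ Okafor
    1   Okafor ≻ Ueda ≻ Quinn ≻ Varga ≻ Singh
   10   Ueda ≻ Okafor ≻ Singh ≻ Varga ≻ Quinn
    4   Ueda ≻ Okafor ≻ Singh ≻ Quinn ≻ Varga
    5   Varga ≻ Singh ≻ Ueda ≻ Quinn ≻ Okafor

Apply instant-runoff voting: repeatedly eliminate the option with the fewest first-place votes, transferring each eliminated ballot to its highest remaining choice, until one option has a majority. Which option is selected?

Ueda

Round 1: Varga 16, Ueda 14, Singh 13, Okafor 1, Quinn 0. Quinn has the fewest and is eliminated.
Round 2: Varga 16, Ueda 14, Singh 13, Okafor 1. Okafor has the fewest and is eliminated.
Round 3: Varga 16, Ueda 15, Singh 13. Singh has the fewest and is eliminated.
Round 4: Ueda 28, Varga 16. Ueda has a majority.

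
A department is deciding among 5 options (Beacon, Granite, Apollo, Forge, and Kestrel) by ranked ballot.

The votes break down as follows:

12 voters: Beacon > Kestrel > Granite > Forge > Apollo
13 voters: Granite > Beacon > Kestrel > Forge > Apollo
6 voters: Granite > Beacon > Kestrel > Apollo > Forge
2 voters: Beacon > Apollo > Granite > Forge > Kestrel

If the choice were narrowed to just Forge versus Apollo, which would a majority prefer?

Ballots ranking Forge above Apollo: 12+13 = 25.
Ballots ranking Apollo above Forge: 6+2 = 8.
Forge wins the head-to-head, 25–8.

Forge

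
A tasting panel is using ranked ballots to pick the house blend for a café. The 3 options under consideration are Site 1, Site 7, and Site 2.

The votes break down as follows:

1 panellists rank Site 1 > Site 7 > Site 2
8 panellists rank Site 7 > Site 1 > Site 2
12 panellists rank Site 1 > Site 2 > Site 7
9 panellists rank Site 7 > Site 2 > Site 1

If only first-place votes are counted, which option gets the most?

First-place vote totals:
  Site 1: 13
  Site 7: 17
  Site 2: 0
Site 7 has the most first-place votes.

Site 7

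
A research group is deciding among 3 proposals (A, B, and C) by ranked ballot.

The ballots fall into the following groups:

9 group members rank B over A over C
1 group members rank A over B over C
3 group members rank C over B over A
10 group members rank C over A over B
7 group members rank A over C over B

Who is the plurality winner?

C

First-place vote totals:
  A: 8
  B: 9
  C: 13
C has the most first-place votes.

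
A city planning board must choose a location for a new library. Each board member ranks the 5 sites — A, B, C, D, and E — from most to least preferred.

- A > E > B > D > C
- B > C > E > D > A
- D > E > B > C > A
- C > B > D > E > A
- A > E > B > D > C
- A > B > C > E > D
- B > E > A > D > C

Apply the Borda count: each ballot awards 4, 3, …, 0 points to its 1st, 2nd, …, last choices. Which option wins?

B

Borda scores:
  A: 4 + 0 + 0 + 0 + 4 + 4 + 2 = 14
  B: 2 + 4 + 2 + 3 + 2 + 3 + 4 = 20
  C: 0 + 3 + 1 + 4 + 0 + 2 + 0 = 10
  D: 1 + 1 + 4 + 2 + 1 + 0 + 1 = 10
  E: 3 + 2 + 3 + 1 + 3 + 1 + 3 = 16
B has the highest total.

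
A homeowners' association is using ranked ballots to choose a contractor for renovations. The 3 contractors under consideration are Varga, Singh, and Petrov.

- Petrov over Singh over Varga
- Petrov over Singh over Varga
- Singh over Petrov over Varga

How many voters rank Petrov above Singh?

2

Ballots ranking Petrov above Singh: 2.
Ballots ranking Singh above Petrov: 1.
So 2 of 3 voters prefer Petrov to Singh.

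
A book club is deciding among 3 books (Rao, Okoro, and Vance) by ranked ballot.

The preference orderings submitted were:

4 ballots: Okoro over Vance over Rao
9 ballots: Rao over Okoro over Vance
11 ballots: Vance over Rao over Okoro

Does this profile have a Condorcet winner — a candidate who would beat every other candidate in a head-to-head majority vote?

No

Head-to-head results (24 voters total):
Rao vs Okoro: Rao wins 20–4.
Rao vs Vance: Vance wins 15–9.
Okoro vs Vance: Okoro wins 13–11.
No candidate beats all others: Rao beats Okoro beats Vance beats Rao, a majority cycle.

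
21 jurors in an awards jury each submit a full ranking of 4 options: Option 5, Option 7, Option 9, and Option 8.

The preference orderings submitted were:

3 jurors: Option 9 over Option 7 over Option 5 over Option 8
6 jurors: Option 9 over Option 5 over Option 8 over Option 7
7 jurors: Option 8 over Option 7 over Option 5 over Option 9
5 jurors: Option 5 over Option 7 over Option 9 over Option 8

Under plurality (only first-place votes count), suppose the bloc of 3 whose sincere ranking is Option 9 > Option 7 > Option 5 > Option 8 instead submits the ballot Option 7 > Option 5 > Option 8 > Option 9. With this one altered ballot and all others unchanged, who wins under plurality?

Option 8

First-place totals with the altered ballot: Option 5 5, Option 7 3, Option 9 6, Option 8 7.
The switch changes the winner from Option 9 to Option 8.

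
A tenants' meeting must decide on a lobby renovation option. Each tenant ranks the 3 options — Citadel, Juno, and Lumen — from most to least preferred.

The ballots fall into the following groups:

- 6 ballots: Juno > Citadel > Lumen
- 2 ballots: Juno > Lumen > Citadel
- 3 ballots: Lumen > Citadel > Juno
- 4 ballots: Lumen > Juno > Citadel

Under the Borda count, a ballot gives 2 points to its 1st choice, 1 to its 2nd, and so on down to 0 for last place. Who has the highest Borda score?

Borda scores:
  Citadel: 6·1 + 2·0 + 3·1 + 4·0 = 9
  Juno: 6·2 + 2·2 + 3·0 + 4·1 = 20
  Lumen: 6·0 + 2·1 + 3·2 + 4·2 = 16
Juno has the highest total.

Juno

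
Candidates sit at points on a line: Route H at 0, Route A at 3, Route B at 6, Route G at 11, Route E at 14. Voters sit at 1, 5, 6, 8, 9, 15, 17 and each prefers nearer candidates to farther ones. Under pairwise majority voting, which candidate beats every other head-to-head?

Route B

With single-peaked preferences on a line, the Condorcet winner is the candidate closest to the median voter.
The median voter (position 8) is closest to Route B at 6.
Check: Route B vs Route A — voters closer to Route B: 6 of 7.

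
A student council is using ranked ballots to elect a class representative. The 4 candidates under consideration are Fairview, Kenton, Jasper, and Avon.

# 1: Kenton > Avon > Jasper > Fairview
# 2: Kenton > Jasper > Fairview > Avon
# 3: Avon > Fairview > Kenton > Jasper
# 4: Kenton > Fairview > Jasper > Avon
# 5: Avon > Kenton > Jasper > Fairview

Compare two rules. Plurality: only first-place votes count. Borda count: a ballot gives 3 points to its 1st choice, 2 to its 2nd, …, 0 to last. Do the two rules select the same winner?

Yes

Plurality first-place counts: Fairview 0, Kenton 3, Jasper 0, Avon 2 → Kenton.
Borda totals: Fairview 5, Kenton 12, Jasper 5, Avon 8 → Kenton.
The two rules agree on Kenton.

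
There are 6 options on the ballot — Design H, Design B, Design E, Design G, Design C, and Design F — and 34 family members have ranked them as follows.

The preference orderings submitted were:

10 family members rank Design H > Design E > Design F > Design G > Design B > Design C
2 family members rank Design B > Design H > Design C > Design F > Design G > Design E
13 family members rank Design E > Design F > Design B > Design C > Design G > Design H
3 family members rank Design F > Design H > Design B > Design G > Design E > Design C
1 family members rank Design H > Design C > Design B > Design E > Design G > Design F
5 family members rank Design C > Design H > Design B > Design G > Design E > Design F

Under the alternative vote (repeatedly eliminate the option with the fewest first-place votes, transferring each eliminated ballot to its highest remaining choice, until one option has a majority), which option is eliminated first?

Round 1: Design E 13, Design H 11, Design C 5, Design F 3, Design B 2, Design G 0. Design G has the fewest and is eliminated.
Round 2: Design E 13, Design H 11, Design C 5, Design F 3, Design B 2. Design B has the fewest and is eliminated.
Round 3: Design H 13, Design E 13, Design C 5, Design F 3. Design F has the fewest and is eliminated.
Round 4: Design H 16, Design E 13, Design C 5. Design C has the fewest and is eliminated.
Round 5: Design H 21, Design E 13. Design H has a majority.

Design G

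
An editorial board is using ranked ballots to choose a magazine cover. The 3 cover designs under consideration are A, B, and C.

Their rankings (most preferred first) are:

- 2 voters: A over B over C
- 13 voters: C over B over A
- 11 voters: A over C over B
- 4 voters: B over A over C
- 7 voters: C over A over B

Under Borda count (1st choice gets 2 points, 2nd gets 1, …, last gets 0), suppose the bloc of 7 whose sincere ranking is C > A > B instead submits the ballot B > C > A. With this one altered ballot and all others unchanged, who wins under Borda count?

C

Borda totals with the altered ballot: A 30, B 37, C 44.
The winner is unchanged: still C.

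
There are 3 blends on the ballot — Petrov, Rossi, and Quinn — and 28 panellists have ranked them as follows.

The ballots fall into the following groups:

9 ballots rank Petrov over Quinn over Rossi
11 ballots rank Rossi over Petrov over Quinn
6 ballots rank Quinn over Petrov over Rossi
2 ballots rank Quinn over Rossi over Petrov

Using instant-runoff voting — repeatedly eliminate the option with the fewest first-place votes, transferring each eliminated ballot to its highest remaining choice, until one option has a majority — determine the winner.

Petrov

Round 1: Rossi 11, Petrov 9, Quinn 8. Quinn has the fewest and is eliminated.
Round 2: Petrov 15, Rossi 13. Petrov has a majority.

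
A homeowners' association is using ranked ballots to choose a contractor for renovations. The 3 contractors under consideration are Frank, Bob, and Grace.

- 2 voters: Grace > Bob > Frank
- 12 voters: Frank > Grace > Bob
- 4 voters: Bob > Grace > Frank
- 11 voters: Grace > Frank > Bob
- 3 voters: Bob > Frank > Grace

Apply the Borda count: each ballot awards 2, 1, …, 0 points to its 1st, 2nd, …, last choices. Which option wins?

Borda scores:
  Frank: 2·0 + 12·2 + 4·0 + 11·1 + 3·1 = 38
  Bob: 2·1 + 12·0 + 4·2 + 11·0 + 3·2 = 16
  Grace: 2·2 + 12·1 + 4·1 + 11·2 + 3·0 = 42
Grace has the highest total.

Grace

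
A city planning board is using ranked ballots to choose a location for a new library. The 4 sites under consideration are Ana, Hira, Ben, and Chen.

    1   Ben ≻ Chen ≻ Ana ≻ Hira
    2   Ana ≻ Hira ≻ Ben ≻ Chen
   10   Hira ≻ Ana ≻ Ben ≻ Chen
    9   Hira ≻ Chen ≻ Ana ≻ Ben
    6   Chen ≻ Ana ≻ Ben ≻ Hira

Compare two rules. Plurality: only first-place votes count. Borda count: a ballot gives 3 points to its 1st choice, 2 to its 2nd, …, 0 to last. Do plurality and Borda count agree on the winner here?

Plurality first-place counts: Ana 2, Hira 19, Ben 1, Chen 6 → Hira.
Borda totals: Ana 48, Hira 61, Ben 21, Chen 38 → Hira.
The two rules agree on Hira.

Yes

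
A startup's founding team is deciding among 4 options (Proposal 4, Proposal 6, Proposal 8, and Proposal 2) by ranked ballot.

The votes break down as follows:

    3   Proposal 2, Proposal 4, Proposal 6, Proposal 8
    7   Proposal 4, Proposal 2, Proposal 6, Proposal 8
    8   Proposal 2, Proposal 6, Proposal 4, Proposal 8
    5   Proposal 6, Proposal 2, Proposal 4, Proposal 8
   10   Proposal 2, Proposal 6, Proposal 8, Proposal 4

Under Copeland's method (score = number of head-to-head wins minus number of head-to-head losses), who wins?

Proposal 2

Pairwise results:
  Proposal 4 vs Proposal 6: Proposal 6 wins 23–10.
  Proposal 4 vs Proposal 8: Proposal 4 wins 23–10.
  Proposal 4 vs Proposal 2: Proposal 2 wins 26–7.
  Proposal 6 vs Proposal 8: Proposal 6 wins 33–0.
  Proposal 6 vs Proposal 2: Proposal 2 wins 28–5.
  Proposal 8 vs Proposal 2: Proposal 2 wins 33–0.
Copeland scores (wins − losses):
  Proposal 4: 1 − 2 = -1
  Proposal 6: 2 − 1 = 1
  Proposal 8: 0 − 3 = -3
  Proposal 2: 3 − 0 = 3
Proposal 2 has the best Copeland score.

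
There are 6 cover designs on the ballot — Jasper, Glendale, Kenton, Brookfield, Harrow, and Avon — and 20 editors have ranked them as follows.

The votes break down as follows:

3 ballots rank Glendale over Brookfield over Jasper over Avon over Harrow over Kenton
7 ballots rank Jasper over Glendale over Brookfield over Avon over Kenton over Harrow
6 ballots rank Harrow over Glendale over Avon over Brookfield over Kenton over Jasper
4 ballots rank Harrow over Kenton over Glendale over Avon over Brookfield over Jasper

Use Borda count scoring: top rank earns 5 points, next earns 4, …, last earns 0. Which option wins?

Borda scores:
  Jasper: 3·3 + 7·5 + 6·0 + 4·0 = 44
  Glendale: 3·5 + 7·4 + 6·4 + 4·3 = 79
  Kenton: 3·0 + 7·1 + 6·1 + 4·4 = 29
  Brookfield: 3·4 + 7·3 + 6·2 + 4·1 = 49
  Harrow: 3·1 + 7·0 + 6·5 + 4·5 = 53
  Avon: 3·2 + 7·2 + 6·3 + 4·2 = 46
Glendale has the highest total.

Glendale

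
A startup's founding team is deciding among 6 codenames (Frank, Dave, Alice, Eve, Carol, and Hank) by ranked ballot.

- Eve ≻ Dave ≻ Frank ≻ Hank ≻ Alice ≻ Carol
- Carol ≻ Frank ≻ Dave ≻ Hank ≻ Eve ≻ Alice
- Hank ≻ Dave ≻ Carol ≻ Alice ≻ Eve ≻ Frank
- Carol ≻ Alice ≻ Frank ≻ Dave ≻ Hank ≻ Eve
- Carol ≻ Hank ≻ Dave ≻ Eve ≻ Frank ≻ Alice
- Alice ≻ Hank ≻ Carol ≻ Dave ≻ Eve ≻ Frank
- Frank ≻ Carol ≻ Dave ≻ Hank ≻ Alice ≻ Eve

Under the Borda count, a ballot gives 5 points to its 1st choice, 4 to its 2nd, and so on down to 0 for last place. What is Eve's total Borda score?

10

Borda scores:
  Frank: 3 + 4 + 0 + 3 + 1 + 0 + 5 = 16
  Dave: 4 + 3 + 4 + 2 + 3 + 2 + 3 = 21
  Alice: 1 + 0 + 2 + 4 + 0 + 5 + 1 = 13
  Eve: 5 + 1 + 1 + 0 + 2 + 1 + 0 = 10
  Carol: 0 + 5 + 3 + 5 + 5 + 3 + 4 = 25
  Hank: 2 + 2 + 5 + 1 + 4 + 4 + 2 = 20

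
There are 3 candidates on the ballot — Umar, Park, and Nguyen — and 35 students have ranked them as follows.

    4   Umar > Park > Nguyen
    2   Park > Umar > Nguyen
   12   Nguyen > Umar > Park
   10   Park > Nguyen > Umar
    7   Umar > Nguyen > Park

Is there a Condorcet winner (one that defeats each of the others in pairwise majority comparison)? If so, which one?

Head-to-head results (35 voters total):
Umar vs Park: Umar wins 23–12.
Umar vs Nguyen: Nguyen wins 22–13.
Park vs Nguyen: Nguyen wins 19–16.
Nguyen beats each rival — Umar (22–13), Park (19–16) — so Nguyen is the Condorcet winner.

Nguyen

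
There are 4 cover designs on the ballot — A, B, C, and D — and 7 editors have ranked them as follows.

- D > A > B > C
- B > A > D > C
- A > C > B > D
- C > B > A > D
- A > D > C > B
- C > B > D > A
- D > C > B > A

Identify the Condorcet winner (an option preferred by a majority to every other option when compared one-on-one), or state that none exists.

Head-to-head results (7 voters total):
A vs B: B wins 4–3.
A vs C: A wins 4–3.
A vs D: A wins 4–3.
B vs C: C wins 5–2.
B vs D: B wins 4–3.
C vs D: D wins 4–3.
No candidate beats all others: A beats C beats B beats A, a majority cycle.

There is no Condorcet winner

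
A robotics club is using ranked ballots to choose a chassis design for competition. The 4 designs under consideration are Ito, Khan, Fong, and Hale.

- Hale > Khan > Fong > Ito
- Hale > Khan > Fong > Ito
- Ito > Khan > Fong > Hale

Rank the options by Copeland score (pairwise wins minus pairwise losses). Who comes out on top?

Hale

Pairwise results:
  Ito vs Khan: Khan wins 2–1.
  Ito vs Fong: Fong wins 2–1.
  Ito vs Hale: Hale wins 2–1.
  Khan vs Fong: Khan wins 3–0.
  Khan vs Hale: Hale wins 2–1.
  Fong vs Hale: Hale wins 2–1.
Copeland scores (wins − losses):
  Ito: 0 − 3 = -3
  Khan: 2 − 1 = 1
  Fong: 1 − 2 = -1
  Hale: 3 − 0 = 3
Hale has the best Copeland score.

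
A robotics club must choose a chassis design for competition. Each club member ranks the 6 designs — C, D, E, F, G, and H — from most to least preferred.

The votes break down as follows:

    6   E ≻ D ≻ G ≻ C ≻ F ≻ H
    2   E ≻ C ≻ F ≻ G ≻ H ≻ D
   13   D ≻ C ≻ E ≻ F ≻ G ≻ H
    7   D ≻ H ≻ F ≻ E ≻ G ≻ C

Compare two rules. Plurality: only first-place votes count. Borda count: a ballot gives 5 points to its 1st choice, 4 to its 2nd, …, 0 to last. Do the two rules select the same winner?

Plurality first-place counts: C 0, D 20, E 8, F 0, G 0, H 0 → D.
Borda totals: C 72, D 124, E 93, F 59, G 42, H 30 → D.
The two rules agree on D.

Yes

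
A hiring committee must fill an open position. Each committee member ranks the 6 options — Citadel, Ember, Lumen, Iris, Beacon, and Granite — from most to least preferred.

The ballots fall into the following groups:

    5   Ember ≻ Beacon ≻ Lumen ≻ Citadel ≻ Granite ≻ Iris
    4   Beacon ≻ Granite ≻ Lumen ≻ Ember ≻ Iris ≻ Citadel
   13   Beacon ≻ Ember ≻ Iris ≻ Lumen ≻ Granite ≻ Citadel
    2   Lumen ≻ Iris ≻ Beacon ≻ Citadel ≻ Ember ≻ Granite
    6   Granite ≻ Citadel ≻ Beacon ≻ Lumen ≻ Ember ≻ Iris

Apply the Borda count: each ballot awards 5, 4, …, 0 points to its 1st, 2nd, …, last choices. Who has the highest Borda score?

Beacon

Borda scores:
  Citadel: 5·2 + 4·0 + 13·0 + 2·2 + 6·4 = 38
  Ember: 5·5 + 4·2 + 13·4 + 2·1 + 6·1 = 93
  Lumen: 5·3 + 4·3 + 13·2 + 2·5 + 6·2 = 75
  Iris: 5·0 + 4·1 + 13·3 + 2·4 + 6·0 = 51
  Beacon: 5·4 + 4·5 + 13·5 + 2·3 + 6·3 = 129
  Granite: 5·1 + 4·4 + 13·1 + 2·0 + 6·5 = 64
Beacon has the highest total.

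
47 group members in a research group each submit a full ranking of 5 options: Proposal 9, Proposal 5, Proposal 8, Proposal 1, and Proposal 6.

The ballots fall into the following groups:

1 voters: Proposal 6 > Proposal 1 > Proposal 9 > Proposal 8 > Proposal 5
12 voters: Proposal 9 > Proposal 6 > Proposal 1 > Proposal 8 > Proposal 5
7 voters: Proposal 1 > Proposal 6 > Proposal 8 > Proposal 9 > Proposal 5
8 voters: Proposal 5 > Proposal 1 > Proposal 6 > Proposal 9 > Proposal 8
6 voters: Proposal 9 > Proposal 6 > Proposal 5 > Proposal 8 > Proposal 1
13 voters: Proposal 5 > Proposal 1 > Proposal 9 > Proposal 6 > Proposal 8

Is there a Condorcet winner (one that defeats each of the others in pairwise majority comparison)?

Head-to-head results (47 voters total):
Proposal 9 vs Proposal 5: Proposal 9 wins 26–21.
Proposal 9 vs Proposal 8: Proposal 9 wins 40–7.
Proposal 9 vs Proposal 1: Proposal 1 wins 29–18.
Proposal 9 vs Proposal 6: Proposal 9 wins 31–16.
Proposal 5 vs Proposal 8: Proposal 5 wins 27–20.
Proposal 5 vs Proposal 1: Proposal 5 wins 27–20.
Proposal 5 vs Proposal 6: Proposal 6 wins 26–21.
Proposal 8 vs Proposal 1: Proposal 1 wins 41–6.
Proposal 8 vs Proposal 6: Proposal 6 wins 47–0.
Proposal 1 vs Proposal 6: Proposal 1 wins 28–19.
No candidate beats all others: Proposal 9 beats Proposal 5 beats Proposal 1 beats Proposal 9, a majority cycle.

No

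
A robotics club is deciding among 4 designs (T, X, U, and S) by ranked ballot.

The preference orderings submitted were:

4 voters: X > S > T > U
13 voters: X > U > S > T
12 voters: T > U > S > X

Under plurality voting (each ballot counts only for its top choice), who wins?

X

First-place vote totals:
  T: 12
  X: 17
  U: 0
  S: 0
X has the most first-place votes.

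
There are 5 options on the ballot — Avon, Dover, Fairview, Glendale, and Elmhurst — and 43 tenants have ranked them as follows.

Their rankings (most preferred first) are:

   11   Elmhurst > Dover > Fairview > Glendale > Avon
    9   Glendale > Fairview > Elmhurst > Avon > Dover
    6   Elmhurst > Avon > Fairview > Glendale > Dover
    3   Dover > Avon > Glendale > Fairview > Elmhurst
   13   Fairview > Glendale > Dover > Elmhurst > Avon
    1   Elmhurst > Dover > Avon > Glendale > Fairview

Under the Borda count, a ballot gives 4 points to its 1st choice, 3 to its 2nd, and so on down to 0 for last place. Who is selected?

Fairview

Borda scores:
  Avon: 11·0 + 9·1 + 6·3 + 3·3 + 13·0 + 2 = 38
  Dover: 11·3 + 9·0 + 6·0 + 3·4 + 13·2 + 3 = 74
  Fairview: 11·2 + 9·3 + 6·2 + 3·1 + 13·4 + 0 = 116
  Glendale: 11·1 + 9·4 + 6·1 + 3·2 + 13·3 + 1 = 99
  Elmhurst: 11·4 + 9·2 + 6·4 + 3·0 + 13·1 + 4 = 103
Fairview has the highest total.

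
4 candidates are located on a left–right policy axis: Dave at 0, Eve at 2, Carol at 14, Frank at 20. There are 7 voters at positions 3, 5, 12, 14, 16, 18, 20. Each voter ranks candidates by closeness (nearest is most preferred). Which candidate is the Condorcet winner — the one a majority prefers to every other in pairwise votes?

Carol

With single-peaked preferences on a line, the Condorcet winner is the candidate closest to the median voter.
The median voter (position 14) is closest to Carol at 14.
Check: Carol vs Frank — voters closer to Carol: 5 of 7.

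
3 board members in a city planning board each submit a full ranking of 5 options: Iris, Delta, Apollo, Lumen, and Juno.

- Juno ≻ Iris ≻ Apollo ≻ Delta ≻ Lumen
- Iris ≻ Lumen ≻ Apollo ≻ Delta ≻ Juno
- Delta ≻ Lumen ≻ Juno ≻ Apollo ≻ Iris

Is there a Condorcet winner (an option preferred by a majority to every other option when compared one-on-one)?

Head-to-head results (3 voters total):
Iris vs Delta: Iris wins 2–1.
Iris vs Apollo: Iris wins 2–1.
Iris vs Lumen: Iris wins 2–1.
Iris vs Juno: Juno wins 2–1.
Delta vs Apollo: Apollo wins 2–1.
Delta vs Lumen: Delta wins 2–1.
Delta vs Juno: Delta wins 2–1.
Apollo vs Lumen: Lumen wins 2–1.
Apollo vs Juno: Juno wins 2–1.
Lumen vs Juno: Lumen wins 2–1.
No candidate beats all others: Iris beats Delta beats Juno beats Iris, a majority cycle.

No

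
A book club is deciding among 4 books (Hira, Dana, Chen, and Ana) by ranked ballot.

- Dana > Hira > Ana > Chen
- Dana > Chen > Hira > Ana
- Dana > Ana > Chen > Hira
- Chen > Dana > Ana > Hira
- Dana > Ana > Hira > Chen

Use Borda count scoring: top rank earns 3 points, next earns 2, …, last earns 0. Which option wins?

Dana

Borda scores:
  Hira: 2 + 1 + 0 + 0 + 1 = 4
  Dana: 3 + 3 + 3 + 2 + 3 = 14
  Chen: 0 + 2 + 1 + 3 + 0 = 6
  Ana: 1 + 0 + 2 + 1 + 2 = 6
Dana has the highest total.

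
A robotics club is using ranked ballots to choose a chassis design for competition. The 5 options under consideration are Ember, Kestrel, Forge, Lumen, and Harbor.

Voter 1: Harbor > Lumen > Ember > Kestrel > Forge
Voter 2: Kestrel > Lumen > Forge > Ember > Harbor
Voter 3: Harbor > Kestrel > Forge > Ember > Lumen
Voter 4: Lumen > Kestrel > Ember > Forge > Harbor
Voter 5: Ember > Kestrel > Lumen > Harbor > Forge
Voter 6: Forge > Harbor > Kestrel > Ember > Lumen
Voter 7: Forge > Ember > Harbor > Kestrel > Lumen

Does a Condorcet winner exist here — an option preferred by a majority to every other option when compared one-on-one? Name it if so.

Head-to-head results (7 voters total):
Ember vs Kestrel: Kestrel wins 4–3.
Ember vs Forge: Forge wins 4–3.
Ember vs Lumen: Ember wins 4–3.
Ember vs Harbor: Ember wins 4–3.
Kestrel vs Forge: Kestrel wins 5–2.
Kestrel vs Lumen: Kestrel wins 5–2.
Kestrel vs Harbor: Harbor wins 4–3.
Forge vs Lumen: Lumen wins 4–3.
Forge vs Harbor: Forge wins 4–3.
Lumen vs Harbor: Harbor wins 4–3.
No candidate beats all others: Ember beats Harbor beats Kestrel beats Ember, a majority cycle.

There is no Condorcet winner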